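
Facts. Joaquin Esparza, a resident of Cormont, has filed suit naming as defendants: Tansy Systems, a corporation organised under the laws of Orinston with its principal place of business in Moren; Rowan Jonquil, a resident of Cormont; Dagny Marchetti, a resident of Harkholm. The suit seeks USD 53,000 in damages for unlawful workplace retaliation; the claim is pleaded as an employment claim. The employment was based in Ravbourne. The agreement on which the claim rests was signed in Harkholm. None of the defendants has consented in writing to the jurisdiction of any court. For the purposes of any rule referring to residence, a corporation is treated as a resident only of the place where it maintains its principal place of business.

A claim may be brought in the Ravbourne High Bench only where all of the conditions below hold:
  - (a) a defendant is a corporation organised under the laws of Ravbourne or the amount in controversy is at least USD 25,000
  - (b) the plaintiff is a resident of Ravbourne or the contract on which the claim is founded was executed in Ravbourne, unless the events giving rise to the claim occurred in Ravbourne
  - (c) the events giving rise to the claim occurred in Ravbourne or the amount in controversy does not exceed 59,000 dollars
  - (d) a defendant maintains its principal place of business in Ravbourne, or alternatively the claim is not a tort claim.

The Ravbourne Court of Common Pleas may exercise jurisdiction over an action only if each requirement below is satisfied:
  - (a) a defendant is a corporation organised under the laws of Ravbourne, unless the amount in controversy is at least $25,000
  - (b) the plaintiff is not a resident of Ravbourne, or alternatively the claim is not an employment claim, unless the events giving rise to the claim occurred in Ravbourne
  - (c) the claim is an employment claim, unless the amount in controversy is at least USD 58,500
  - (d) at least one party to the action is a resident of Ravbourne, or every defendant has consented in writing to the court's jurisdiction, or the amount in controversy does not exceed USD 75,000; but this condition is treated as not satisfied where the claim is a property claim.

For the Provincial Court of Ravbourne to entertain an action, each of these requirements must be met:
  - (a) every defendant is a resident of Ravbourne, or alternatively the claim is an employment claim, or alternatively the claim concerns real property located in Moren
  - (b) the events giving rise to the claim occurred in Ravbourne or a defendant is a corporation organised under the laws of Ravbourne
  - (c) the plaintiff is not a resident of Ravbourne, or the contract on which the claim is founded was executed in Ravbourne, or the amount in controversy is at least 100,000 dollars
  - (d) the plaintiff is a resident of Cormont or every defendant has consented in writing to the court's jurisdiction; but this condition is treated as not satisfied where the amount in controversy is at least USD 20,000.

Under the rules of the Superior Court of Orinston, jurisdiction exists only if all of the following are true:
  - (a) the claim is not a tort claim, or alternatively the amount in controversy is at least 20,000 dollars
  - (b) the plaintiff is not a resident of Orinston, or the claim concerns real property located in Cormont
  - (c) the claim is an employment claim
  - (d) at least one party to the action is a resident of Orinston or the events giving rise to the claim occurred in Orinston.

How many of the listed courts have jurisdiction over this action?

The Ravbourne High Bench:
  (a) The amount in controversy is 53,000 dollars, which meets the USD 25,000 floor — that alternative is enough. Satisfied.
  (b) The plaintiff resides in Cormont, not Ravbourne; the contract was executed in Harkholm, not Ravbourne — none of the alternatives is met. However, the operative events occurred in Ravbourne, so the 'unless' proviso supplies this condition. Satisfied.
  (c) The operative events occurred in Ravbourne, so one alternative holds. Condition met.
  (d) The claim is an employment claim, not a tort claim, so one alternative holds. Condition met.
  → Jurisdiction lies.
The Ravbourne Court of Common Pleas:
  (a) The corporate defendant(s) are organised in Orinston, not Ravbourne. However, the amount in controversy is 53,000 dollars, which meets the 25,000 dollars floor, so the 'unless' proviso supplies this condition. Satisfied.
  (b) The plaintiff resides in Cormont, which is not Ravbourne, so this disjunct is met. Condition met.
  (c) The claim is an employment claim. Condition met.
  (d) The amount in controversy is USD 53,000, within the $75,000 ceiling, so this disjunct is met. The carve-out does not apply: the claim is an employment claim, not a property claim. Satisfied.
  → Every requirement is satisfied — jurisdiction.
The Provincial Court of Ravbourne:
  (a) The claim is an employment claim, so one alternative holds. Satisfied.
  (b) The operative events occurred in Ravbourne, which satisfies one of the alternatives. Satisfied.
  (c) The plaintiff resides in Cormont, which is not Ravbourne — that alternative is enough. Condition met.
  (d) The plaintiff resides in Cormont — that alternative is enough. However, the amount in controversy is $53,000, which meets the $20,000 floor, which falls within the stated exception and so defeats the condition. Condition not met.
  → The court lacks jurisdiction.
The Superior Court of Orinston:
  (a) The claim is an employment claim, not a tort claim, so this disjunct is met. Satisfied.
  (b) The plaintiff resides in Cormont, which is not Orinston, which satisfies one of the alternatives. Satisfied.
  (c) The claim is an employment claim. Satisfied.
  (d) No party resides in Orinston; the operative events occurred in Ravbourne, not Orinston — none of the alternatives is met. Fails.
  → At least one condition fails; no jurisdiction.
Courts with jurisdiction: the Ravbourne High Bench, the Ravbourne Court of Common Pleas — 2 in total.

2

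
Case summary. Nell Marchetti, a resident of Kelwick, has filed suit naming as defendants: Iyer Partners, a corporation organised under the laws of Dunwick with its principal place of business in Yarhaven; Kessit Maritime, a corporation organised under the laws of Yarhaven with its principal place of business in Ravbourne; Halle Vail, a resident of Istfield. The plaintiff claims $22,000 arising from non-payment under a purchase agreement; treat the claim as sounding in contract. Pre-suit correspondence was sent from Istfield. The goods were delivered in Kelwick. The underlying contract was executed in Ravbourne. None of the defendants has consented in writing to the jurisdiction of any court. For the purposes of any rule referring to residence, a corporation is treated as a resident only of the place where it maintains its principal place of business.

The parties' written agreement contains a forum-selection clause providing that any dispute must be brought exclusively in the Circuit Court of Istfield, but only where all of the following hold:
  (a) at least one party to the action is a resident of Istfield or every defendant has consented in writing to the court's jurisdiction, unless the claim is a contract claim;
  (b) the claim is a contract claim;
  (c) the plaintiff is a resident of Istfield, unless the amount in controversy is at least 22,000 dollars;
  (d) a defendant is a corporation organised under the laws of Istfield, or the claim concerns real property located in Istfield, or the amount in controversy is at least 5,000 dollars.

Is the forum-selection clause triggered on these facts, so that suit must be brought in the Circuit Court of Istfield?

The Circuit Court of Istfield:
  (a) Halle Vail resides in Istfield, so this disjunct is met. Satisfied.
  (b) The claim is a contract claim. Satisfied.
  (c) The plaintiff resides in Kelwick, not Istfield. The proviso rescues it, though: the amount in controversy is USD 22,000, which meets the 22,000 dollars floor. Condition met.
  (d) The amount in controversy is 22,000 dollars, which meets the $5,000 floor, which satisfies one of the alternatives. Condition met.
  → The clause applies.

Yes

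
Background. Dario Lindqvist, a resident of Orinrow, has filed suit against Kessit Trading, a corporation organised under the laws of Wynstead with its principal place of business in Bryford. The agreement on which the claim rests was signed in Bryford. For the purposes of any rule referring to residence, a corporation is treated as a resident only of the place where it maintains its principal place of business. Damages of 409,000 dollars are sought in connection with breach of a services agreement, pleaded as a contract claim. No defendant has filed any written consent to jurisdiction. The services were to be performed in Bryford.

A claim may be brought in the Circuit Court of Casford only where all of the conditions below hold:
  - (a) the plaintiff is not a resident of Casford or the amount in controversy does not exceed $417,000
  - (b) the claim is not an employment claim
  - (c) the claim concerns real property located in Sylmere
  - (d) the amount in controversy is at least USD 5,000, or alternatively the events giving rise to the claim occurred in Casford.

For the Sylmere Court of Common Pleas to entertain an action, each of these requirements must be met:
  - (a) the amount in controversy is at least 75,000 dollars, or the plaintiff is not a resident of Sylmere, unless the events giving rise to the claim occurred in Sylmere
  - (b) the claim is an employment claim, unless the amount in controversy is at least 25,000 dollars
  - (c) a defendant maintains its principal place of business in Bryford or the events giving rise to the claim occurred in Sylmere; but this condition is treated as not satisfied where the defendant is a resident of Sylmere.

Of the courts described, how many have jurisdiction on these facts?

The Circuit Court of Casford:
  (a) The plaintiff resides in Orinrow, which is not Casford, so one alternative holds. Condition met.
  (b) The claim is a contract claim, not an employment claim. Satisfied.
  (c) The claim does not concern real property. Not satisfied.
  (d) The amount in controversy is 409,000 dollars, which meets the $5,000 floor, so this disjunct is met. Condition met.
  → Not every requirement is met — no jurisdiction.
The Sylmere Court of Common Pleas:
  (a) The amount in controversy is USD 409,000, which meets the USD 75,000 floor, so one alternative holds. Condition met.
  (b) The claim is a contract claim, not an employment claim. The proviso rescues it, though: the amount in controversy is 409,000 dollars, which meets the $25,000 floor. Satisfied.
  (c) Kessit Trading has its principal place of business in Bryford, which satisfies one of the alternatives. The carve-out does not apply: the defendant resides in Bryford, not Sylmere. Met.
  → The court has jurisdiction.
Courts with jurisdiction: the Sylmere Court of Common Pleas — 1 in total.

1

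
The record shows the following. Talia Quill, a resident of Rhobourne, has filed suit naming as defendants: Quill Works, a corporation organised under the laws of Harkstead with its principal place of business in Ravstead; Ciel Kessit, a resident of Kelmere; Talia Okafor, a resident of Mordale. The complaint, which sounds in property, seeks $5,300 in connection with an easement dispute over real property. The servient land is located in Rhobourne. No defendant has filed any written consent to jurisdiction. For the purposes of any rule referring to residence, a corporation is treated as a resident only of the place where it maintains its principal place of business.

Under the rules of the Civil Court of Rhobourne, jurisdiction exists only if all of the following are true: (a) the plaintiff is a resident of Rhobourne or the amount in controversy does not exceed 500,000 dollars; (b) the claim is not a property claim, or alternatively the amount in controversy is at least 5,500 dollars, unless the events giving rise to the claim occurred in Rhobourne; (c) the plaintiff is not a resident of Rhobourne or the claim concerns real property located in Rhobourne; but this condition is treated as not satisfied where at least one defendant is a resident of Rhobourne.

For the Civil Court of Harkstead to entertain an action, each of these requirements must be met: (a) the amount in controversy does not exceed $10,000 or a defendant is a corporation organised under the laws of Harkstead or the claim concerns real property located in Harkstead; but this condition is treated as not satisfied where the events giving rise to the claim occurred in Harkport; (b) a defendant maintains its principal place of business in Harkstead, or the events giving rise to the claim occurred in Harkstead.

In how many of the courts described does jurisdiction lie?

The Civil Court of Rhobourne:
  (a) The plaintiff resides in Rhobourne, so this disjunct is met. Met.
  (b) The claim is a property claim; the amount in controversy is USD 5,300, below the USD 5,500 floor — none of the alternatives is met. The proviso rescues it, though: the operative events occurred in Rhobourne. Condition met.
  (c) The property lies in Rhobourne, which satisfies one of the alternatives. And the carve-out is inapplicable — no defendant resides in Rhobourne (they reside in Ravstead, Kelmere, Mordale). Met.
  → All conditions met; jurisdiction exists.
The Civil Court of Harkstead:
  (a) The amount in controversy is USD 5,300, within the $10,000 ceiling, which satisfies one of the alternatives. The exception is not triggered, since the operative events occurred in Rhobourne, not Harkport. Satisfied.
  (b) The corporate defendant(s) have their principal place of business in Ravstead, not Harkstead; the operative events occurred in Rhobourne, not Harkstead — every alternative fails. Not met.
  → At least one condition fails; no jurisdiction.
Courts with jurisdiction: the Civil Court of Rhobourne — 1 in total.

1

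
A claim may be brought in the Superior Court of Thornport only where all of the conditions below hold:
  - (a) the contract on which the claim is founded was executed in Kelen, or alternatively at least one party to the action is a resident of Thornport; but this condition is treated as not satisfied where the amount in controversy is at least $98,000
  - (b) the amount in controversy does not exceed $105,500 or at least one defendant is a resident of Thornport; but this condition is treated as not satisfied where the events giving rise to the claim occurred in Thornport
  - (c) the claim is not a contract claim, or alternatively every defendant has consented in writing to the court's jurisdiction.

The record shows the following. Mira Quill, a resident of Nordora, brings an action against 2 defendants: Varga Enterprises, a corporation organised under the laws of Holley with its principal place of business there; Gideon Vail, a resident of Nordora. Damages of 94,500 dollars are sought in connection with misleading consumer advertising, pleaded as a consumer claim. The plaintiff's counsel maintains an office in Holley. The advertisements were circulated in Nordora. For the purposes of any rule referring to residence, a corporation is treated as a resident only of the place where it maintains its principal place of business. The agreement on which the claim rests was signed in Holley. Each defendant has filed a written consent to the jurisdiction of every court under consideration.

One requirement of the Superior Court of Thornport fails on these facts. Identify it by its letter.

The Superior Court of Thornport:
  (a) The contract was executed in Holley, not Kelen; no party resides in Thornport — every alternative fails. Not met.
  (b) The amount in controversy is 94,500 dollars, within the 105,500 dollars ceiling, so one alternative holds. The exception is not triggered, since the operative events occurred in Nordora, not Thornport. Met.
  (c) The claim is a consumer claim, not a contract claim, so one alternative holds. Met.
Only condition (a) fails.

(a)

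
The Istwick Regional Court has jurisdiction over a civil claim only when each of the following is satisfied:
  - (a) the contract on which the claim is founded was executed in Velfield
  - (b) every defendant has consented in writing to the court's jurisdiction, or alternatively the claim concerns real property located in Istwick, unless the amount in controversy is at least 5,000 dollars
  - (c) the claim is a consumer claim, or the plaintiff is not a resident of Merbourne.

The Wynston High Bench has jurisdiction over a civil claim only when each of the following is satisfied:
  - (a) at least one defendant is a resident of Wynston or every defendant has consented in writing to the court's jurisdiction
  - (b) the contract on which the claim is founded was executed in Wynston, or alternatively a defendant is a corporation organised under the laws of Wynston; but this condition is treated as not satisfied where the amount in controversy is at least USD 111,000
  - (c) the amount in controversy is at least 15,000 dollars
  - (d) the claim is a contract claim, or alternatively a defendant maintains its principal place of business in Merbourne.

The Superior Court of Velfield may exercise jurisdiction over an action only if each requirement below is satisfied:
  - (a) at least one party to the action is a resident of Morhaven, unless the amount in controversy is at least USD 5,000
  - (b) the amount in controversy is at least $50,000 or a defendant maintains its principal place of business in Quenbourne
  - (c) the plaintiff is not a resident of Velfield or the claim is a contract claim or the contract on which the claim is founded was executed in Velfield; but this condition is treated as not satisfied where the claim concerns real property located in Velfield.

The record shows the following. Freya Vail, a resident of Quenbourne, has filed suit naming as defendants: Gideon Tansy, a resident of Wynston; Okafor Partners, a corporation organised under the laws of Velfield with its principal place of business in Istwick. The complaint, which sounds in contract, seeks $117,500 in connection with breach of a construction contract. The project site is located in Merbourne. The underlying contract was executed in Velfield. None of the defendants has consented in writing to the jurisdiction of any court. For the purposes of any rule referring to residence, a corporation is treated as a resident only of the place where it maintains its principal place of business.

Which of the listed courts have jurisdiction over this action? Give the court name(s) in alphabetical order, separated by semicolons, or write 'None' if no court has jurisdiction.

The Istwick Regional Court:
  (a) The contract was executed in Velfield. Met.
  (b) No such written consent has been filed; the claim does not concern real property — every alternative fails. However, the amount in controversy is 117,500 dollars, which meets the USD 5,000 floor, so the 'unless' proviso supplies this condition. Condition met.
  (c) The plaintiff resides in Quenbourne, which is not Merbourne — that alternative is enough. Met.
  → Every requirement is satisfied — jurisdiction.
The Wynston High Bench:
  (a) Gideon Tansy resides in Wynston, so this disjunct is met. Met.
  (b) The contract was executed in Velfield, not Wynston; the corporate defendant(s) are organised in Velfield, not Wynston — every alternative fails. Not met.
  (c) The amount in controversy is USD 117,500, which meets the $15,000 floor. Satisfied.
  (d) The claim is a contract claim, so one alternative holds. Satisfied.
  → No jurisdiction.
The Superior Court of Velfield:
  (a) No party resides in Morhaven. However, the amount in controversy is $117,500, which meets the USD 5,000 floor, so the 'unless' proviso supplies this condition. Condition met.
  (b) The amount in controversy is $117,500, which meets the 50,000 dollars floor, which satisfies one of the alternatives. Satisfied.
  (c) The plaintiff resides in Quenbourne, which is not Velfield, which satisfies one of the alternatives. And the carve-out is inapplicable — the claim does not concern real property. Satisfied.
  → The court has jurisdiction.

the Istwick Regional Court; the Superior Court of Velfield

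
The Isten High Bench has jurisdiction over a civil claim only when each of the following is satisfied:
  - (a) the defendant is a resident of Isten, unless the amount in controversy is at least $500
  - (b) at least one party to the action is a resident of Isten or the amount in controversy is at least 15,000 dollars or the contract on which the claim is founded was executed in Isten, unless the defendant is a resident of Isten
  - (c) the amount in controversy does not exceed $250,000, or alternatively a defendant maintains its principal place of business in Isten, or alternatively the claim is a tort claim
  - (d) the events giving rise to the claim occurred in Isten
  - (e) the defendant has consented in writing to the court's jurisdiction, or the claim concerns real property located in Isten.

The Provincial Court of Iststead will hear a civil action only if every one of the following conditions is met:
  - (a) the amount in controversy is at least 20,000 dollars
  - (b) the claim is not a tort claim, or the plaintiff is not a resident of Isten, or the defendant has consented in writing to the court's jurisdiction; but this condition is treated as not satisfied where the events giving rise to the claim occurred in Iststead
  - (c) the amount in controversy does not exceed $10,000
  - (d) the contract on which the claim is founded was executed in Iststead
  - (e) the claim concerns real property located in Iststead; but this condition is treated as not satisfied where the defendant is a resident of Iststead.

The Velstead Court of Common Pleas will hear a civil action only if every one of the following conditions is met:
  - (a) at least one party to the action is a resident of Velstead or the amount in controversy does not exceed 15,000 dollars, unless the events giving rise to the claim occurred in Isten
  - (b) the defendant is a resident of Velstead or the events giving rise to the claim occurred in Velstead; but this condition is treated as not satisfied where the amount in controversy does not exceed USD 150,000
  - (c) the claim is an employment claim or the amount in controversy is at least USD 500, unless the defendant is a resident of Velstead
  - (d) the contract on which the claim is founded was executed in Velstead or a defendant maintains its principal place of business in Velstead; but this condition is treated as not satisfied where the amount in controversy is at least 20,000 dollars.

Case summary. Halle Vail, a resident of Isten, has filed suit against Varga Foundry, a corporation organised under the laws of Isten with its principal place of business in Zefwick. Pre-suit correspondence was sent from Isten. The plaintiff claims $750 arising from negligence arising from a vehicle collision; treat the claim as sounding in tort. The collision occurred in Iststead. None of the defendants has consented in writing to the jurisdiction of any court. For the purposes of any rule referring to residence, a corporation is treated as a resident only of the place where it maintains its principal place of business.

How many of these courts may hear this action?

The Isten High Bench:
  (a) The defendant resides in Zefwick, not Isten. But the amount in controversy is 750 dollars, which meets the $500 floor, and the 'unless' clause therefore excuses the requirement. Condition met.
  (b) Halle Vail resides in Isten, so one alternative holds. Condition met.
  (c) The amount in controversy is 750 dollars, within the $250,000 ceiling, which satisfies one of the alternatives. Condition met.
  (d) The operative events occurred in Iststead, not Isten. Condition not met.
  (e) No such written consent has been filed; the claim does not concern real property — no alternative holds. Not met.
  → The court lacks jurisdiction.
The Provincial Court of Iststead:
  (a) The amount in controversy is $750, below the $20,000 floor. Fails.
  (b) The claim is a tort claim; the plaintiff resides in Isten; no such written consent has been filed — none of the alternatives is met. Not met.
  (c) The amount in controversy is $750, within the 10,000 dollars ceiling. Satisfied.
  (d) No contract (and hence no place of execution) is alleged. Condition not met.
  (e) The claim does not concern real property. Fails.
  → The court lacks jurisdiction.
The Velstead Court of Common Pleas:
  (a) The amount in controversy is $750, within the 15,000 dollars ceiling — that alternative is enough. Satisfied.
  (b) The defendant resides in Zefwick, not Velstead; the operative events occurred in Iststead, not Velstead — none of the alternatives is met. Not met.
  (c) The amount in controversy is 750 dollars, which meets the USD 500 floor, so this disjunct is met. Met.
  (d) No contract (and hence no place of execution) is alleged; the corporate defendant(s) have their principal place of business in Zefwick, not Velstead — no alternative holds. Not met.
  → At least one condition fails; no jurisdiction.
No court satisfies all of its conditions.

0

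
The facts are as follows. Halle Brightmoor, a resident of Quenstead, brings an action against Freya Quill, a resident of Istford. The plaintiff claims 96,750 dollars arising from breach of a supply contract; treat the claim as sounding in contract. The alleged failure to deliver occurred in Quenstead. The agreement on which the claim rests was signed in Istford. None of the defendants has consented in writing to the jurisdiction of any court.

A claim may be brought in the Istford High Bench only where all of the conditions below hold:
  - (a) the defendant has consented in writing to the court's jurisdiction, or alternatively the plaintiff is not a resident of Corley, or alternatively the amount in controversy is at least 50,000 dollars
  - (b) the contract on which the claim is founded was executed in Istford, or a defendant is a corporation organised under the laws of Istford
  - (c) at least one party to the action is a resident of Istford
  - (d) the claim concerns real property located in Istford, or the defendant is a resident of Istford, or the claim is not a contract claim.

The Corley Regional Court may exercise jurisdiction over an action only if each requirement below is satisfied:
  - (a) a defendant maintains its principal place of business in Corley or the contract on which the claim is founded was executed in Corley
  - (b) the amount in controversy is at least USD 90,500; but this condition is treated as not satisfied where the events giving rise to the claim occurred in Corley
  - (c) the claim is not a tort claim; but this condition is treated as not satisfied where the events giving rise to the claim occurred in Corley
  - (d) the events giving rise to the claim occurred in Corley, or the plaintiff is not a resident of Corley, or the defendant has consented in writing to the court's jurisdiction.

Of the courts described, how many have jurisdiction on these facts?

1

The Istford High Bench:
  (a) The plaintiff resides in Quenstead, which is not Corley, so one alternative holds. Met.
  (b) The contract was executed in Istford — that alternative is enough. Met.
  (c) Freya Quill resides in Istford. Satisfied.
  (d) The defendant resides in Istford, which satisfies one of the alternatives. Satisfied.
  → All conditions met; jurisdiction exists.
The Corley Regional Court:
  (a) No defendant is a corporation; the contract was executed in Istford, not Corley — no alternative holds. Fails.
  (b) The amount in controversy is $96,750, which meets the USD 90,500 floor. And the carve-out is inapplicable — the operative events occurred in Quenstead, not Corley. Met.
  (c) The claim is a contract claim, not a tort claim. And the carve-out is inapplicable — the operative events occurred in Quenstead, not Corley. Satisfied.
  (d) The plaintiff resides in Quenstead, which is not Corley, so this disjunct is met. Met.
  → No jurisdiction.
Courts with jurisdiction: the Istford High Bench — 1 in total.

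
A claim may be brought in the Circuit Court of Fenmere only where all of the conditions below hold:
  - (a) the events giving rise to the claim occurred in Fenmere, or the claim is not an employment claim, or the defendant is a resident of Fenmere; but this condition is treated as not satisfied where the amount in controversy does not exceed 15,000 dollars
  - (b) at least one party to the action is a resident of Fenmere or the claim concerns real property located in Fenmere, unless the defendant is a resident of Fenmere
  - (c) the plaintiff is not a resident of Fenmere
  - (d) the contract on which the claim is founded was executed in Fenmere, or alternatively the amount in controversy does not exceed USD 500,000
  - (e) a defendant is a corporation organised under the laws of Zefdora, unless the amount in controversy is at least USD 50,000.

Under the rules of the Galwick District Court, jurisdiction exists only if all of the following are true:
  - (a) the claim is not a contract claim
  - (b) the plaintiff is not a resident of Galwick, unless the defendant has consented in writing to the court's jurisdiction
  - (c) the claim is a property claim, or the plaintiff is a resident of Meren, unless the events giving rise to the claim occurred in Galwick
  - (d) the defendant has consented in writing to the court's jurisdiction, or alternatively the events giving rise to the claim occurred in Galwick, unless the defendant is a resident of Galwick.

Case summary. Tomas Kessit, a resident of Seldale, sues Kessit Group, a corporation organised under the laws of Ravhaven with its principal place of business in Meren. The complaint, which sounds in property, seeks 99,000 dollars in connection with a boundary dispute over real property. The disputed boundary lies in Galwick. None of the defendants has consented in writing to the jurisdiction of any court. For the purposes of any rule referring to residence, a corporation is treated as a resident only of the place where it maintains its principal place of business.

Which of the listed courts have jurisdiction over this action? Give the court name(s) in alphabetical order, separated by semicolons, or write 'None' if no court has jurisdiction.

the Galwick District Court

The Circuit Court of Fenmere:
  (a) The claim is a property claim, not an employment claim, so one alternative holds. The exception is not triggered, since the amount in controversy is USD 99,000, above the USD 15,000 ceiling. Satisfied.
  (b) No party resides in Fenmere; the property lies in Galwick, not Fenmere — every alternative fails. And the defendant resides in Meren, not Fenmere, so the proviso does not save it. Fails.
  (c) The plaintiff resides in Seldale, which is not Fenmere. Satisfied.
  (d) The amount in controversy is $99,000, within the USD 500,000 ceiling — that alternative is enough. Satisfied.
  (e) The corporate defendant(s) are organised in Ravhaven, not Zefdora. However, the amount in controversy is $99,000, which meets the $50,000 floor, so the 'unless' proviso supplies this condition. Satisfied.
  → Not every requirement is met — no jurisdiction.
The Galwick District Court:
  (a) The claim is a property claim, not a contract claim. Condition met.
  (b) The plaintiff resides in Seldale, which is not Galwick. Satisfied.
  (c) The claim is a property claim, so one alternative holds. Satisfied.
  (d) The operative events occurred in Galwick — that alternative is enough. Condition met.
  → All conditions met; jurisdiction exists.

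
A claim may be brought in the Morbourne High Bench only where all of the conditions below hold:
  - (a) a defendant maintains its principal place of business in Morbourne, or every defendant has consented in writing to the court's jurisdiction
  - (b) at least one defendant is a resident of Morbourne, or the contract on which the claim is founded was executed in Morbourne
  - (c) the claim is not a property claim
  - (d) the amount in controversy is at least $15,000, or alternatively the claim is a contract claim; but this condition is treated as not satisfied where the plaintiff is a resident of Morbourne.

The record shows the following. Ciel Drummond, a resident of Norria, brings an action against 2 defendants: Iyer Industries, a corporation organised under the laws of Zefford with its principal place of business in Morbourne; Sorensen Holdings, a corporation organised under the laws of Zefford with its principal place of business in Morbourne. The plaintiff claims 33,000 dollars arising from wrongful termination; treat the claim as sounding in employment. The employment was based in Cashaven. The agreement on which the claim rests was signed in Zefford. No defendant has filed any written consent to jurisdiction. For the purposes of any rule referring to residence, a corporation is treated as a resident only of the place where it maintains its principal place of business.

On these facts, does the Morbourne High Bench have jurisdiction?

Yes

The Morbourne High Bench:
  (a) Iyer Industries has its principal place of business in Morbourne, which satisfies one of the alternatives. Condition met.
  (b) Iyer Industries resides in Morbourne, so one alternative holds. Condition met.
  (c) The claim is an employment claim, not a property claim. Condition met.
  (d) The amount in controversy is $33,000, which meets the USD 15,000 floor, so one alternative holds. The carve-out does not apply: the plaintiff resides in Norria, not Morbourne. Met.
  → The court has jurisdiction.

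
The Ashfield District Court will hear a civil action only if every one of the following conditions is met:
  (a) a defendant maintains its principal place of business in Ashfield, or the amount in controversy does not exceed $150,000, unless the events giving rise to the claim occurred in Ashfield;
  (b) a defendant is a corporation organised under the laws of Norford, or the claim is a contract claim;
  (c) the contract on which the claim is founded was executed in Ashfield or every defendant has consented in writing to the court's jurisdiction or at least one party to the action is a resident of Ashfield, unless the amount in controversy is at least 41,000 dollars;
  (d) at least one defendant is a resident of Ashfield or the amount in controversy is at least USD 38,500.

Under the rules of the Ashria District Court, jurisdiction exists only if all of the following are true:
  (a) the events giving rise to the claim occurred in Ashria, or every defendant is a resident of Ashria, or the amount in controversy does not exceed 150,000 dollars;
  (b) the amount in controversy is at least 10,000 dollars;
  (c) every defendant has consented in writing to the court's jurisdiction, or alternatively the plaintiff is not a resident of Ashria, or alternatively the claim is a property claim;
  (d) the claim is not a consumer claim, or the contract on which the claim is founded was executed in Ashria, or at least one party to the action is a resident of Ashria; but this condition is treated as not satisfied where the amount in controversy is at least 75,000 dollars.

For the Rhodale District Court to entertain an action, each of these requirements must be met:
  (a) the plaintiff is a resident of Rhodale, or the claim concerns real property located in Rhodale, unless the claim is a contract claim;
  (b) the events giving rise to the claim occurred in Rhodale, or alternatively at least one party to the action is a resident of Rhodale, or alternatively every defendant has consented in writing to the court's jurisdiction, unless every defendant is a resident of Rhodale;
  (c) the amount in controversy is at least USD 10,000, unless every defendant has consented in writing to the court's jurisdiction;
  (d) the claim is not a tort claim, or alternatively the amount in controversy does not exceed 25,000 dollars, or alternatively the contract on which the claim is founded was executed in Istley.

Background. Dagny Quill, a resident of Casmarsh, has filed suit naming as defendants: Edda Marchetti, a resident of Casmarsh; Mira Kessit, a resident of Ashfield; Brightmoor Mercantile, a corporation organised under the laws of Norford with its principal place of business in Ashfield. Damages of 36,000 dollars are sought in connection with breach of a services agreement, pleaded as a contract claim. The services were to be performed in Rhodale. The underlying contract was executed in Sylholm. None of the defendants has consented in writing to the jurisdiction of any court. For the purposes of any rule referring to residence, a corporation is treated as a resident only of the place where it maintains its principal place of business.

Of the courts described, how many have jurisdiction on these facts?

3

The Ashfield District Court:
  (a) Brightmoor Mercantile has its principal place of business in Ashfield, which satisfies one of the alternatives. Condition met.
  (b) Brightmoor Mercantile is organised under the laws of Norford, so one alternative holds. Satisfied.
  (c) Mira Kessit resides in Ashfield, so this disjunct is met. Met.
  (d) Mira Kessit resides in Ashfield — that alternative is enough. Condition met.
  → Every requirement is satisfied — jurisdiction.
The Ashria District Court:
  (a) The amount in controversy is 36,000 dollars, within the $150,000 ceiling, so this disjunct is met. Satisfied.
  (b) The amount in controversy is USD 36,000, which meets the $10,000 floor. Met.
  (c) The plaintiff resides in Casmarsh, which is not Ashria, so one alternative holds. Condition met.
  (d) The claim is a contract claim, not a consumer claim, so this disjunct is met. And the carve-out is inapplicable — the amount in controversy is 36,000 dollars, below the USD 75,000 floor. Satisfied.
  → The court has jurisdiction.
The Rhodale District Court:
  (a) The plaintiff resides in Casmarsh, not Rhodale; the claim does not concern real property — none of the alternatives is met. But the claim is a contract claim, and the 'unless' clause therefore excuses the requirement. Met.
  (b) The operative events occurred in Rhodale — that alternative is enough. Satisfied.
  (c) The amount in controversy is 36,000 dollars, which meets the 10,000 dollars floor. Condition met.
  (d) The claim is a contract claim, not a tort claim, which satisfies one of the alternatives. Satisfied.
  → Jurisdiction lies.
Courts with jurisdiction: the Ashfield District Court, the Ashria District Court, the Rhodale District Court — 3 in total.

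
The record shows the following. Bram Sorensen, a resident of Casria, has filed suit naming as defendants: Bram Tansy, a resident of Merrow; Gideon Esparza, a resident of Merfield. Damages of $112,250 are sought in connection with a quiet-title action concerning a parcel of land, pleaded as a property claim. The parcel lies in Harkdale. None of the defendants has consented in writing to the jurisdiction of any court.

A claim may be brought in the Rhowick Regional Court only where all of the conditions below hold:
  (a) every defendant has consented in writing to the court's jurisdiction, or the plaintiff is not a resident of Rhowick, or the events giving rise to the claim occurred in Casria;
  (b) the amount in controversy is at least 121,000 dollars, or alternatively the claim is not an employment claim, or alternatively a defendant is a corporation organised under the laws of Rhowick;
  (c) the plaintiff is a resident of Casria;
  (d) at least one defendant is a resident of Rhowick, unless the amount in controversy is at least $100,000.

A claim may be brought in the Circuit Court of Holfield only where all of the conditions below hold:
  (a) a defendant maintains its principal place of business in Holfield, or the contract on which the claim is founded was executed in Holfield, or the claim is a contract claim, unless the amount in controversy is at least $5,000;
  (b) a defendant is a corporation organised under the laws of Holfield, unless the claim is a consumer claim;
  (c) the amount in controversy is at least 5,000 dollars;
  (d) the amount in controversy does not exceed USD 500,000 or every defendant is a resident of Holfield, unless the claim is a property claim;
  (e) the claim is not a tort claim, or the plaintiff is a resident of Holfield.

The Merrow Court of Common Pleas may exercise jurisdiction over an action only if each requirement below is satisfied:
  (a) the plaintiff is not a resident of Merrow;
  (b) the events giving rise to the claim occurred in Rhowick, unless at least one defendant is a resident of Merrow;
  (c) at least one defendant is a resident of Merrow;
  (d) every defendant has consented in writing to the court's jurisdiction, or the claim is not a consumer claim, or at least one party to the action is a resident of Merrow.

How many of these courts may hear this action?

2

The Rhowick Regional Court:
  (a) The plaintiff resides in Casria, which is not Rhowick, so one alternative holds. Condition met.
  (b) The claim is a property claim, not an employment claim, which satisfies one of the alternatives. Condition met.
  (c) The plaintiff resides in Casria. Condition met.
  (d) No defendant resides in Rhowick (they reside in Merrow, Merfield). However, the amount in controversy is USD 112,250, which meets the USD 100,000 floor, so the 'unless' proviso supplies this condition. Satisfied.
  → Every requirement is satisfied — jurisdiction.
The Circuit Court of Holfield:
  (a) No defendant is a corporation; no contract (and hence no place of execution) is alleged; the claim is a property claim, not a contract claim — no alternative holds. But the amount in controversy is $112,250, which meets the $5,000 floor, and the 'unless' clause therefore excuses the requirement. Met.
  (b) No defendant is a corporation. The proviso offers no rescue either, since the claim is a property claim, not a consumer claim. Not satisfied.
  (c) The amount in controversy is 112,250 dollars, which meets the $5,000 floor. Met.
  (d) The amount in controversy is 112,250 dollars, within the $500,000 ceiling, so this disjunct is met. Satisfied.
  (e) The claim is a property claim, not a tort claim, which satisfies one of the alternatives. Condition met.
  → The court lacks jurisdiction.
The Merrow Court of Common Pleas:
  (a) The plaintiff resides in Casria, which is not Merrow. Satisfied.
  (b) The operative events occurred in Harkdale, not Rhowick. However, Bram Tansy resides in Merrow, so the 'unless' proviso supplies this condition. Condition met.
  (c) Bram Tansy resides in Merrow. Met.
  (d) The claim is a property claim, not a consumer claim, so one alternative holds. Condition met.
  → Every requirement is satisfied — jurisdiction.
Courts with jurisdiction: the Rhowick Regional Court, the Merrow Court of Common Pleas — 2 in total.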